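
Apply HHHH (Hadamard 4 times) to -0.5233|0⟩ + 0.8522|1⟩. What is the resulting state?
-0.5233|0⟩ + 0.8522|1⟩

H² = I, so an even number of Hadamards cancels: H^4 = I and the state is unchanged.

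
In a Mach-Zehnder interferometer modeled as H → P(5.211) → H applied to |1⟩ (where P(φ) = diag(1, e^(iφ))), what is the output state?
(0.2609 + 0.4391i)|0⟩ + (0.7391 - 0.4391i)|1⟩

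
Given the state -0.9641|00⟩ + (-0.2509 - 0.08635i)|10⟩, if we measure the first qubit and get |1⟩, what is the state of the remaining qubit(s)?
(-0.9456 - 0.3254i)|0⟩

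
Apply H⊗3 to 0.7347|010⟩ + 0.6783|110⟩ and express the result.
0.4996|000⟩ + 0.4996|001⟩ - 0.4996|010⟩ - 0.4996|011⟩ + 0.01994|100⟩ + 0.01994|101⟩ - 0.01994|110⟩ - 0.01994|111⟩

H⊗3 gives amp(|y⟩) = (1/2√2) Σ_x (−1)^(x·y) amp(|x⟩), where x·y is the number of positions in which both x and y have a 1.
|000⟩: (0.7347 + 0.6783)/(2√2) = 0.4996
|001⟩: (0.7347 + 0.6783)/(2√2) = 0.4996
|010⟩: (-0.7347 - 0.6783)/(2√2) = -0.4996
|011⟩: (-0.7347 - 0.6783)/(2√2) = -0.4996
|100⟩: (0.7347 - 0.6783)/(2√2) = 0.01994
|101⟩: (0.7347 - 0.6783)/(2√2) = 0.01994
|110⟩: (-0.7347 + 0.6783)/(2√2) = -0.01994
|111⟩: (-0.7347 + 0.6783)/(2√2) = -0.01994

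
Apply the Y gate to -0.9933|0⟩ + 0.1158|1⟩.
-0.1158i|0⟩ - 0.9933i|1⟩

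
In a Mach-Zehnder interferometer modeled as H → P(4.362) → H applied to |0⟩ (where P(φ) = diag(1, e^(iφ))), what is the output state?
(0.3284 - 0.4696i)|0⟩ + (0.6716 + 0.4696i)|1⟩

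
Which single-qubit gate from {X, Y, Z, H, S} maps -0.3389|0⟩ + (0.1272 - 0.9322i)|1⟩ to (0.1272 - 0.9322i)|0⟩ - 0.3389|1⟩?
X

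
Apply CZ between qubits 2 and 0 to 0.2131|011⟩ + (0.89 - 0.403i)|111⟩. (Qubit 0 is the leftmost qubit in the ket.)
0.2131|011⟩ + (-0.89 + 0.403i)|111⟩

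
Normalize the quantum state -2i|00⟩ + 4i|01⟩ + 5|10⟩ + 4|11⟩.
-0.2561i|00⟩ + 0.5121i|01⟩ + 0.6402|10⟩ + 0.5121|11⟩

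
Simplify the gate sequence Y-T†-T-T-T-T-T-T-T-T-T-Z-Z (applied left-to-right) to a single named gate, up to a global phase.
Y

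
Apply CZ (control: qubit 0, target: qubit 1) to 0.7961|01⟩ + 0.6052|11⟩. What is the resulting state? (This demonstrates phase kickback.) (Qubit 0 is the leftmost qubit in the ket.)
0.7961|01⟩ - 0.6052|11⟩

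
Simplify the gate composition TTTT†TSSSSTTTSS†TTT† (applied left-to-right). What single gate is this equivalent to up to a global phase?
T†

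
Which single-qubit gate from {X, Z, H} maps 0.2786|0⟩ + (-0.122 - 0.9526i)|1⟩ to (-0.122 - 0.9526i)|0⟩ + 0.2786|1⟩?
X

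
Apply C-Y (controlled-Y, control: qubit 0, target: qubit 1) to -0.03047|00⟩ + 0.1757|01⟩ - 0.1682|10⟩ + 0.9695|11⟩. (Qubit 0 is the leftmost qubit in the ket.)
-0.03047|00⟩ + 0.1757|01⟩ - 0.9695i|10⟩ - 0.1682i|11⟩

C-Y leaves the control-|0⟩ kets |00⟩, |01⟩ unchanged and applies Y to qubit 1 on the control-|1⟩ pair (|10⟩, |11⟩).
Y = [[0, -i], [i, 0]].
With a = amp(|10⟩) = -0.1682 and b = amp(|11⟩) = 0.9695:
new amp(|10⟩) = (-i)·b = -0.9695i
new amp(|11⟩) = (i)·a = -0.1682i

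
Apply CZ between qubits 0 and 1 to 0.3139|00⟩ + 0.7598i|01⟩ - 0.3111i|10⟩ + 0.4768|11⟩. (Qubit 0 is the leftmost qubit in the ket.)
0.3139|00⟩ + 0.7598i|01⟩ - 0.3111i|10⟩ - 0.4768|11⟩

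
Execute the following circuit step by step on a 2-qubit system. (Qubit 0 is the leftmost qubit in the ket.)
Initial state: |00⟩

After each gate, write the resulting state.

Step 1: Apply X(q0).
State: |10⟩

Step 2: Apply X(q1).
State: |11⟩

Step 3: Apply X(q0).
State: |01⟩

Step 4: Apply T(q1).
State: (1/√2 + (1/√2)i)|01⟩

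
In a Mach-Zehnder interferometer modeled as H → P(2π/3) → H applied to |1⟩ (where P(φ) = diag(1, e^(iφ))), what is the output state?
(0.75 - 0.433i)|0⟩ + (0.25 + 0.433i)|1⟩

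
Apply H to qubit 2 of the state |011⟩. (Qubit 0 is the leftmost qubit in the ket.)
1/√2|010⟩ - 1/√2|011⟩

H on qubit 2 mixes each pair of kets that differ only in qubit 2: amplitudes (a, b) of (|…0…⟩, |…1…⟩) become ((a + b)/√2, (a − b)/√2). Kets absent from the input have amplitude 0.
(|010⟩, |011⟩): (a, b) = (0, 1) → (1/√2, -1/√2)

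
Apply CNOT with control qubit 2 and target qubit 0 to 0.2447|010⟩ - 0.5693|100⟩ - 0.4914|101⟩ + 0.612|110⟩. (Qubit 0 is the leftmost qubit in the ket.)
-0.4914|001⟩ + 0.2447|010⟩ - 0.5693|100⟩ + 0.612|110⟩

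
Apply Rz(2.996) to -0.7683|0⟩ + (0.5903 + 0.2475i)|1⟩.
(-0.05588 + 0.7663i)|0⟩ + (-0.2039 + 0.6067i)|1⟩

Rz(2.996) = [[e^(−iθ/2), 0], [0, e^(iθ/2)]] with e^(±iθ/2) = cos(θ/2) ± i·sin(θ/2); θ = 2.996, cos(θ/2) ≈ 0.072732, sin(θ/2) ≈ 0.997352.
With a = amp(|0⟩) = -0.7683 and b = amp(|1⟩) = (0.5903 + 0.2475i):
new amp(|0⟩) = (0.072732 - 0.997352i)·a = (-0.05588 + 0.7663i)
new amp(|1⟩) = (0.072732 + 0.997352i)·b = (-0.2039 + 0.6067i)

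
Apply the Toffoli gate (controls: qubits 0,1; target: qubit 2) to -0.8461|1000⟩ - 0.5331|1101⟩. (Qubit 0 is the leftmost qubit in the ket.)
-0.8461|1000⟩ - 0.5331|1111⟩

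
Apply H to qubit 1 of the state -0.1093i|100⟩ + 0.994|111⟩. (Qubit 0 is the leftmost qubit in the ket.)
-0.07729i|100⟩ + 0.7029|101⟩ - 0.07729i|110⟩ - 0.7029|111⟩

H on qubit 1 mixes each pair of kets that differ only in qubit 1: amplitudes (a, b) of (|…0…⟩, |…1…⟩) become ((a + b)/√2, (a − b)/√2). Kets absent from the input have amplitude 0.
(|100⟩, |110⟩): (a, b) = (-0.1093i, 0) → (-0.07729i, -0.07729i)
(|101⟩, |111⟩): (a, b) = (0, 0.994) → (0.7029, -0.7029)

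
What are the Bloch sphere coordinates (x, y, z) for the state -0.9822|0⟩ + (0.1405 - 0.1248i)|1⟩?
(-0.276, 0.2452, 0.9294)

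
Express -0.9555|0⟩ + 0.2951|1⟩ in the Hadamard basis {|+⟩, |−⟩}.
-0.467|+⟩ - 0.8843|−⟩

With |ψ⟩ = α|0⟩ + β|1⟩, the Hadamard-basis coefficients are ⟨+|ψ⟩ = (α + β)/√2 and ⟨−|ψ⟩ = (α − β)/√2.
Here α = -0.9555, β = 0.2951: (α + β)/√2 = -0.467, (α − β)/√2 = -0.8843.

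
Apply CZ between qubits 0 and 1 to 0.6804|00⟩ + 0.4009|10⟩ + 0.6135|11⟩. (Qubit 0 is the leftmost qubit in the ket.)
0.6804|00⟩ + 0.4009|10⟩ - 0.6135|11⟩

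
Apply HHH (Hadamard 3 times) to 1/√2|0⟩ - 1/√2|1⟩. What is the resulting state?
|1⟩

H² = I, so H^3 = H: a single Hadamard. With (a, b) = (1/√2, -1/√2), H gives ((a + b)/√2, (a − b)/√2) = (0, 1).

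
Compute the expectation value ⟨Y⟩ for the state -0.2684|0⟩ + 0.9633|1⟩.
0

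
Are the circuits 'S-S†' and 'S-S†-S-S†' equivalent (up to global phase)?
Yes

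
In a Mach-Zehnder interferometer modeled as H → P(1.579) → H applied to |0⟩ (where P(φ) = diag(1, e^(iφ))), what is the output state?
(0.4959 + 0.5i)|0⟩ + (0.5041 - 0.5i)|1⟩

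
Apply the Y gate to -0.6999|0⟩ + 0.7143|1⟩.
-0.7143i|0⟩ - 0.6999i|1⟩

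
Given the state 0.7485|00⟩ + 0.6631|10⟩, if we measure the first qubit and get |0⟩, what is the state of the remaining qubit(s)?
|0⟩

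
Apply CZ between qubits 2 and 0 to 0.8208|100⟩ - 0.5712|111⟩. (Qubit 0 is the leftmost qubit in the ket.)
0.8208|100⟩ + 0.5712|111⟩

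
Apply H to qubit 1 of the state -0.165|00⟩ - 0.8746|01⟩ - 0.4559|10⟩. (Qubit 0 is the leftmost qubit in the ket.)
-0.7351|00⟩ + 0.5018|01⟩ - 0.3224|10⟩ - 0.3224|11⟩

H on qubit 1 mixes each pair of kets that differ only in qubit 1: amplitudes (a, b) of (|…0…⟩, |…1…⟩) become ((a + b)/√2, (a − b)/√2). Kets absent from the input have amplitude 0.
(|00⟩, |01⟩): (a, b) = (-0.165, -0.8746) → (-0.7351, 0.5018)
(|10⟩, |11⟩): (a, b) = (-0.4559, 0) → (-0.3224, -0.3224)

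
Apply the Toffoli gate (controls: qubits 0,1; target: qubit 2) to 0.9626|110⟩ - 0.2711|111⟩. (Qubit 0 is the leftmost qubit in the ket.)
-0.2711|110⟩ + 0.9626|111⟩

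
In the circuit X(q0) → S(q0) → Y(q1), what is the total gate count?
3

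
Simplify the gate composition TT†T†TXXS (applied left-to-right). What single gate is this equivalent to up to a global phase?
S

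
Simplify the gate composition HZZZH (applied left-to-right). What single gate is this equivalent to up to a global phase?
X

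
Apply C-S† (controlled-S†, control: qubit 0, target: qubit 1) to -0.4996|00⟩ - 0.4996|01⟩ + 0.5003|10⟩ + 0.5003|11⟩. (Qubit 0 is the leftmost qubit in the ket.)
-0.4996|00⟩ - 0.4996|01⟩ + 0.5003|10⟩ - 0.5003i|11⟩

C-S† leaves the control-|0⟩ kets |00⟩, |01⟩ unchanged and applies S† to qubit 1 on the control-|1⟩ pair (|10⟩, |11⟩).
S† = [[1, 0], [0, -i]].
With a = amp(|10⟩) = 0.5003 and b = amp(|11⟩) = 0.5003:
new amp(|10⟩) = (1)·a = 0.5003
new amp(|11⟩) = (-i)·b = -0.5003i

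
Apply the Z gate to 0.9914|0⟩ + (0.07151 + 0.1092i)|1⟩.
0.9914|0⟩ + (-0.07151 - 0.1092i)|1⟩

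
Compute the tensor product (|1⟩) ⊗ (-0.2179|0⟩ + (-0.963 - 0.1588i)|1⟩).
-0.2179|10⟩ + (-0.963 - 0.1588i)|11⟩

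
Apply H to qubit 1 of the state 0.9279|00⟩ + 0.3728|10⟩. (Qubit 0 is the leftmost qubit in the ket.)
0.6561|00⟩ + 0.6561|01⟩ + 0.2636|10⟩ + 0.2636|11⟩

H on qubit 1 mixes each pair of kets that differ only in qubit 1: amplitudes (a, b) of (|…0…⟩, |…1…⟩) become ((a + b)/√2, (a − b)/√2). Kets absent from the input have amplitude 0.
(|00⟩, |01⟩): (a, b) = (0.9279, 0) → (0.6561, 0.6561)
(|10⟩, |11⟩): (a, b) = (0.3728, 0) → (0.2636, 0.2636)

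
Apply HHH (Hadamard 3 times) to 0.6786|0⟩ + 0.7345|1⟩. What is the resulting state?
0.9992|0⟩ - 0.03953|1⟩

H² = I, so H^3 = H: a single Hadamard. With (a, b) = (0.6786, 0.7345), H gives ((a + b)/√2, (a − b)/√2) = (0.9992, -0.03953).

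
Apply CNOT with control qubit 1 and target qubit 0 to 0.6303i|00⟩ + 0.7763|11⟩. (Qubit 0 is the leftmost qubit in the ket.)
0.6303i|00⟩ + 0.7763|01⟩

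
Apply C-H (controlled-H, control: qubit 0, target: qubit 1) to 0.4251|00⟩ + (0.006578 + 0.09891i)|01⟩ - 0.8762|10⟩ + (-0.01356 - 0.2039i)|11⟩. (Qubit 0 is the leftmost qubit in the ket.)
0.4251|00⟩ + (0.006578 + 0.09891i)|01⟩ + (-0.6292 - 0.1442i)|10⟩ + (-0.61 + 0.1442i)|11⟩

C-H leaves the control-|0⟩ kets |00⟩, |01⟩ unchanged and applies H to qubit 1 on the control-|1⟩ pair (|10⟩, |11⟩).
H = [[1/√2, 1/√2], [1/√2, -1/√2]].
With a = amp(|10⟩) = -0.8762 and b = amp(|11⟩) = (-0.01356 - 0.2039i):
new amp(|10⟩) = (1/√2)·a + (1/√2)·b = (-0.6292 - 0.1442i)
new amp(|11⟩) = (1/√2)·a + (-1/√2)·b = (-0.61 + 0.1442i)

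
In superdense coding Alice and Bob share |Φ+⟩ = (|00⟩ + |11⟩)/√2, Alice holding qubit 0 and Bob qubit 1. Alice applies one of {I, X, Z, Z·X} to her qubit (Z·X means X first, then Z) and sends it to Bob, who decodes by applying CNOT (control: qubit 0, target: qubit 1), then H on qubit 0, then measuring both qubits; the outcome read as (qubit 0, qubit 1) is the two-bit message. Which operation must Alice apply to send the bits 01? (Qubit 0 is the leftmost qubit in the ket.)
X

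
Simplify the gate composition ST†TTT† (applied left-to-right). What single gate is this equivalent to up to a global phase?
S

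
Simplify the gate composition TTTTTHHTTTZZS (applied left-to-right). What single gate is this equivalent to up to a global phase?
S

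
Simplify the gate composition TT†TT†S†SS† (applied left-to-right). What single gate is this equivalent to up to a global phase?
S†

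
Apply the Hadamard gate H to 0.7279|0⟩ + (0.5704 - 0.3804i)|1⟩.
(0.918 - 0.269i)|0⟩ + (0.1114 + 0.269i)|1⟩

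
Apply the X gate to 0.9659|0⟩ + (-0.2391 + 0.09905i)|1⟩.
(-0.2391 + 0.09905i)|0⟩ + 0.9659|1⟩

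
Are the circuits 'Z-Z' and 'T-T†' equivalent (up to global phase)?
Yes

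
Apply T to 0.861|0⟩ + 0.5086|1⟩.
0.861|0⟩ + (0.3596 + 0.3596i)|1⟩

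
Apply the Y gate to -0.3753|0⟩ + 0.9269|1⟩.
-0.9269i|0⟩ - 0.3753i|1⟩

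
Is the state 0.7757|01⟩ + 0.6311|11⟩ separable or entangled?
Separable

Writing the state as a|00⟩ + b|01⟩ + c|10⟩ + d|11⟩, it is a product state iff ad − bc = 0.
Here (a, b, c, d) = (0, 0.7757, 0, 0.6311): ad − bc = (0)(0.6311) − (0.7757)(0) = 0, so the state is separable.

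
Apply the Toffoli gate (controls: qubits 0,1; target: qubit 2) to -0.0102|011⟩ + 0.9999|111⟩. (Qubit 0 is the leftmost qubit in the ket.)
-0.0102|011⟩ + 0.9999|110⟩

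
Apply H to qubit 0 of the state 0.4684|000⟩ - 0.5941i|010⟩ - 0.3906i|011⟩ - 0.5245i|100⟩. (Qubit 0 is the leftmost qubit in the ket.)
(0.3312 - 0.3709i)|000⟩ - 0.4201i|010⟩ - 0.2762i|011⟩ + (0.3312 + 0.3709i)|100⟩ - 0.4201i|110⟩ - 0.2762i|111⟩

H on qubit 0 mixes each pair of kets that differ only in qubit 0: amplitudes (a, b) of (|…0…⟩, |…1…⟩) become ((a + b)/√2, (a − b)/√2). Kets absent from the input have amplitude 0.
(|000⟩, |100⟩): (a, b) = (0.4684, -0.5245i) → ((0.3312 - 0.3709i), (0.3312 + 0.3709i))
(|010⟩, |110⟩): (a, b) = (-0.5941i, 0) → (-0.4201i, -0.4201i)
(|011⟩, |111⟩): (a, b) = (-0.3906i, 0) → (-0.2762i, -0.2762i)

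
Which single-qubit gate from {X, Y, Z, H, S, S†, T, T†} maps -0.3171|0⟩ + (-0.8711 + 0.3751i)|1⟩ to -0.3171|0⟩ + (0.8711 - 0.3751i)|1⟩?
Z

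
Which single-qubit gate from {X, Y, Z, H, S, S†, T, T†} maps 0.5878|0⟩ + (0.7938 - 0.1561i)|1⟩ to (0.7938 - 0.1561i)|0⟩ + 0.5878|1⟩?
X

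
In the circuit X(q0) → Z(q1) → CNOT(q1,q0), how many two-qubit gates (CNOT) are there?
1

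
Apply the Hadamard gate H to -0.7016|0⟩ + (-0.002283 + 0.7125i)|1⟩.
(-0.4977 + 0.5038i)|0⟩ + (-0.4945 - 0.5038i)|1⟩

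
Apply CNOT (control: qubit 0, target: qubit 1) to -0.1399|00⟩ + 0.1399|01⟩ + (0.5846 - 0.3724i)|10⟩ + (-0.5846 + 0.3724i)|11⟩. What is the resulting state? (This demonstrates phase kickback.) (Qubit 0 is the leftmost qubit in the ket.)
-0.1399|00⟩ + 0.1399|01⟩ + (-0.5846 + 0.3724i)|10⟩ + (0.5846 - 0.3724i)|11⟩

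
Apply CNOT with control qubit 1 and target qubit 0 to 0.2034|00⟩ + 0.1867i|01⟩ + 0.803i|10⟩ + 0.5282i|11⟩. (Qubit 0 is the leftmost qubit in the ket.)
0.2034|00⟩ + 0.5282i|01⟩ + 0.803i|10⟩ + 0.1867i|11⟩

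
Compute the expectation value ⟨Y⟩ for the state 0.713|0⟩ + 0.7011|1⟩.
0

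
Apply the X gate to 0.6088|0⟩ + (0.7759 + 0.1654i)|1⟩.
(0.7759 + 0.1654i)|0⟩ + 0.6088|1⟩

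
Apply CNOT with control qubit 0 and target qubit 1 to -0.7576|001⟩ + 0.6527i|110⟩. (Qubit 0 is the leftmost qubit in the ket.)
-0.7576|001⟩ + 0.6527i|100⟩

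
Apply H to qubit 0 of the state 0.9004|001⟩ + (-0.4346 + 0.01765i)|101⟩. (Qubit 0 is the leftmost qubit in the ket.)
(0.3294 + 0.01248i)|001⟩ + (0.944 - 0.01248i)|101⟩

H on qubit 0 mixes each pair of kets that differ only in qubit 0: amplitudes (a, b) of (|…0…⟩, |…1…⟩) become ((a + b)/√2, (a − b)/√2). Kets absent from the input have amplitude 0.
(|001⟩, |101⟩): (a, b) = (0.9004, (-0.4346 + 0.01765i)) → ((0.3294 + 0.01248i), (0.944 - 0.01248i))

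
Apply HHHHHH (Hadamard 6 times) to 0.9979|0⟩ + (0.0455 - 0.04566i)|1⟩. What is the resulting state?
0.9979|0⟩ + (0.0455 - 0.04566i)|1⟩

H² = I, so an even number of Hadamards cancels: H^6 = I and the state is unchanged.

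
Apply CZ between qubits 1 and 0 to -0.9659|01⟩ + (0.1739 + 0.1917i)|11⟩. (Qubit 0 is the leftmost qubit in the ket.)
-0.9659|01⟩ + (-0.1739 - 0.1917i)|11⟩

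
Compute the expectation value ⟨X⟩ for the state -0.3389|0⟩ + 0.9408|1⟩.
-0.6377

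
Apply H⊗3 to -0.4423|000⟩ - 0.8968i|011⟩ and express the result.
(-0.1564 - 0.3171i)|000⟩ + (-0.1564 + 0.3171i)|001⟩ + (-0.1564 + 0.3171i)|010⟩ + (-0.1564 - 0.3171i)|011⟩ + (-0.1564 - 0.3171i)|100⟩ + (-0.1564 + 0.3171i)|101⟩ + (-0.1564 + 0.3171i)|110⟩ + (-0.1564 - 0.3171i)|111⟩

H⊗3 gives amp(|y⟩) = (1/2√2) Σ_x (−1)^(x·y) amp(|x⟩), where x·y is the number of positions in which both x and y have a 1.
|000⟩: (-0.4423 - 0.8968i)/(2√2) = (-0.1564 - 0.3171i)
|001⟩: (-0.4423 + 0.8968i)/(2√2) = (-0.1564 + 0.3171i)
|010⟩: (-0.4423 + 0.8968i)/(2√2) = (-0.1564 + 0.3171i)
|011⟩: (-0.4423 - 0.8968i)/(2√2) = (-0.1564 - 0.3171i)
|100⟩: (-0.4423 - 0.8968i)/(2√2) = (-0.1564 - 0.3171i)
|101⟩: (-0.4423 + 0.8968i)/(2√2) = (-0.1564 + 0.3171i)
|110⟩: (-0.4423 + 0.8968i)/(2√2) = (-0.1564 + 0.3171i)
|111⟩: (-0.4423 - 0.8968i)/(2√2) = (-0.1564 - 0.3171i)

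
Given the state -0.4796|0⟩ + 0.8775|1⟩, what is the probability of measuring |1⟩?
0.77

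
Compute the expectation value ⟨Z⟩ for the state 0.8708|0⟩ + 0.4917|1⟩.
0.5165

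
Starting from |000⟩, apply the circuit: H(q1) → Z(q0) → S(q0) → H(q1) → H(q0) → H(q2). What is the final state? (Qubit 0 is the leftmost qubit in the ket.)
1/2|000⟩ + 1/2|001⟩ + 1/2|100⟩ + 1/2|101⟩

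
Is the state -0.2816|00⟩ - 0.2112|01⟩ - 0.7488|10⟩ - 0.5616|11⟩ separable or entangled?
Separable

Writing the state as a|00⟩ + b|01⟩ + c|10⟩ + d|11⟩, it is a product state iff ad − bc = 0.
Here (a, b, c, d) = (-0.2816, -0.2112, -0.7488, -0.5616): ad − bc = (-0.2816)(-0.5616) − (-0.2112)(-0.7488) = 0, so the state is separable.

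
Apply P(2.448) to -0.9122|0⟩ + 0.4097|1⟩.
-0.9122|0⟩ + (-0.315 + 0.2619i)|1⟩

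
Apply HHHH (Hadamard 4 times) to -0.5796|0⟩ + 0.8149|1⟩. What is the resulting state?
-0.5796|0⟩ + 0.8149|1⟩

H² = I, so an even number of Hadamards cancels: H^4 = I and the state is unchanged.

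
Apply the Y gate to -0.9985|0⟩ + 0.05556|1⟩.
-0.05556i|0⟩ - 0.9985i|1⟩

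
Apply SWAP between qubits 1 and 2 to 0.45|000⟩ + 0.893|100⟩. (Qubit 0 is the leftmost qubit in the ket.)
0.45|000⟩ + 0.893|100⟩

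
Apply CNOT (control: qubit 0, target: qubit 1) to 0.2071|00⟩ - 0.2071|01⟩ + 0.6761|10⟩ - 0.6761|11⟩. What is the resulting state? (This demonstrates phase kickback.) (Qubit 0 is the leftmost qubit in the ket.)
0.2071|00⟩ - 0.2071|01⟩ - 0.6761|10⟩ + 0.6761|11⟩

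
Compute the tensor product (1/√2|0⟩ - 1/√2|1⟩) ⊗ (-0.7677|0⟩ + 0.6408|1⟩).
-0.5428|00⟩ + 0.4531|01⟩ + 0.5428|10⟩ - 0.4531|11⟩

amp(|b₁b₂…⟩) = product of the factor amplitudes for bits b₁, b₂, …; only kets whose every factor amplitude is nonzero survive.
|00⟩: (1/√2)(-0.7677) = -0.5428
|01⟩: (1/√2)(0.6408) = 0.4531
|10⟩: (-1/√2)(-0.7677) = 0.5428
|11⟩: (-1/√2)(0.6408) = -0.4531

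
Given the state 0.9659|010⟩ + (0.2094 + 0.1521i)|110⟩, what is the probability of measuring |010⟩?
0.933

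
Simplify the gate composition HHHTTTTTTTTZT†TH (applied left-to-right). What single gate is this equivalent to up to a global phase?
X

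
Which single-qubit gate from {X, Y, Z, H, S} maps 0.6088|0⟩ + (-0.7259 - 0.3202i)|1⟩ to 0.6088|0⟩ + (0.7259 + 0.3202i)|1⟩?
Z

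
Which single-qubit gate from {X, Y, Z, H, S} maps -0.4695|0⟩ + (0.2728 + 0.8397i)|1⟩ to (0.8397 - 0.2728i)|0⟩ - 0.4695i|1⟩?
Y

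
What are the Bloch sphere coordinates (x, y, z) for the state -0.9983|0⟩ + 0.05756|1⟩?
(-0.1149, 0, 0.9933)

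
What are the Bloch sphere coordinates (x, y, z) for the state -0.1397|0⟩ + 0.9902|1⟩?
(-0.2767, 0, -0.961)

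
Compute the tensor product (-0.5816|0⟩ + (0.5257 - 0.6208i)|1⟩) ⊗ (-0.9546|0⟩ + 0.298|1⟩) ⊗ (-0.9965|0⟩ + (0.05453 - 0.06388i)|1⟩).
-0.5533|000⟩ + (0.03027 - 0.03547i)|001⟩ + 0.1727|010⟩ + (-0.009451 + 0.01107i)|011⟩ + (0.5001 - 0.5905i)|100⟩ + (0.01049 + 0.06437i)|101⟩ + (-0.1561 + 0.1844i)|110⟩ + (-0.003275 - 0.0201i)|111⟩

amp(|b₁b₂…⟩) = product of the factor amplitudes for bits b₁, b₂, …; only kets whose every factor amplitude is nonzero survive.
|000⟩: (-0.5816)(-0.9546)(-0.9965) = -0.5533
|001⟩: (-0.5816)(-0.9546)(0.05453 - 0.06388i) = (0.03027 - 0.03547i)
|010⟩: (-0.5816)(0.298)(-0.9965) = 0.1727
|011⟩: (-0.5816)(0.298)(0.05453 - 0.06388i) = (-0.009451 + 0.01107i)
|100⟩: (0.5257 - 0.6208i)(-0.9546)(-0.9965) = (0.5001 - 0.5905i)
|101⟩: (0.5257 - 0.6208i)(-0.9546)(0.05453 - 0.06388i) = (0.01049 + 0.06437i)
|110⟩: (0.5257 - 0.6208i)(0.298)(-0.9965) = (-0.1561 + 0.1844i)
|111⟩: (0.5257 - 0.6208i)(0.298)(0.05453 - 0.06388i) = (-0.003275 - 0.0201i)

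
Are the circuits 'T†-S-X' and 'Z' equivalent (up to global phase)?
No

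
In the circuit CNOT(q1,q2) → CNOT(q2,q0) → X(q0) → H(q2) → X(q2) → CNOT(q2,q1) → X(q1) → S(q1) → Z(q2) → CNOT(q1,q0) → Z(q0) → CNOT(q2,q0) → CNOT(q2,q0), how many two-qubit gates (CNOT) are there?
6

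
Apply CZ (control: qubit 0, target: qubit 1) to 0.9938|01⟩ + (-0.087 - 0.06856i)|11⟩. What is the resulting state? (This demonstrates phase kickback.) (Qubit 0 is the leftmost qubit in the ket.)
0.9938|01⟩ + (0.087 + 0.06856i)|11⟩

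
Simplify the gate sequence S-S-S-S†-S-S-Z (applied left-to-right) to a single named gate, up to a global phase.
Z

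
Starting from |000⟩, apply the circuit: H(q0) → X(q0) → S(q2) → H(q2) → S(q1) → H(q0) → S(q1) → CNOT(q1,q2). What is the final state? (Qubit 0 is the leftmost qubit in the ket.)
1/√2|000⟩ + 1/√2|001⟩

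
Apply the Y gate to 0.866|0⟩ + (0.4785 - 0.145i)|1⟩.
(-0.145 - 0.4785i)|0⟩ + 0.866i|1⟩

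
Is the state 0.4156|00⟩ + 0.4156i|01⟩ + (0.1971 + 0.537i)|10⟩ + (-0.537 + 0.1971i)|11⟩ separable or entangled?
Separable

Writing the state as a|00⟩ + b|01⟩ + c|10⟩ + d|11⟩, it is a product state iff ad − bc = 0.
Here (a, b, c, d) = (0.4156, 0.4156i, (0.1971 + 0.537i), (-0.537 + 0.1971i)): ad − bc = (0.4156)(-0.537 + 0.1971i) − (0.4156i)(0.1971 + 0.537i) = 0, so the state is separable.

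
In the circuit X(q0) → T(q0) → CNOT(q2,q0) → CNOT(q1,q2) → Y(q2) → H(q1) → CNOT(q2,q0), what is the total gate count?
7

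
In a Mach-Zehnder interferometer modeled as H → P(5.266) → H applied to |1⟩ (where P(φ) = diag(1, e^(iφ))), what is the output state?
(0.2371 + 0.4253i)|0⟩ + (0.7629 - 0.4253i)|1⟩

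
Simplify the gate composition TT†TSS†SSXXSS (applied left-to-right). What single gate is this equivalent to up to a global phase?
T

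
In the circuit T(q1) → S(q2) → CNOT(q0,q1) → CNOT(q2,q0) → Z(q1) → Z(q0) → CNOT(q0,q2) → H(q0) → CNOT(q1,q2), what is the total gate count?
9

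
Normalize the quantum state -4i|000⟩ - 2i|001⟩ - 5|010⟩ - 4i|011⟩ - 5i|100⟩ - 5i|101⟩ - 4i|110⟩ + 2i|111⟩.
-0.3495i|000⟩ - 0.1747i|001⟩ - 0.4369|010⟩ - 0.3495i|011⟩ - 0.4369i|100⟩ - 0.4369i|101⟩ - 0.3495i|110⟩ + 0.1747i|111⟩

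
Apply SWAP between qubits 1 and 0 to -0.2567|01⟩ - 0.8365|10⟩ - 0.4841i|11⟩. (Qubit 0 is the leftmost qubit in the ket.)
-0.8365|01⟩ - 0.2567|10⟩ - 0.4841i|11⟩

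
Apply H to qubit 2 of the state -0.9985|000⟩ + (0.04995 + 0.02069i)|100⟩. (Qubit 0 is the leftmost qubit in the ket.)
-0.706|000⟩ - 0.706|001⟩ + (0.03532 + 0.01463i)|100⟩ + (0.03532 + 0.01463i)|101⟩

H on qubit 2 mixes each pair of kets that differ only in qubit 2: amplitudes (a, b) of (|…0…⟩, |…1…⟩) become ((a + b)/√2, (a − b)/√2). Kets absent from the input have amplitude 0.
(|000⟩, |001⟩): (a, b) = (-0.9985, 0) → (-0.706, -0.706)
(|100⟩, |101⟩): (a, b) = ((0.04995 + 0.02069i), 0) → ((0.03532 + 0.01463i), (0.03532 + 0.01463i))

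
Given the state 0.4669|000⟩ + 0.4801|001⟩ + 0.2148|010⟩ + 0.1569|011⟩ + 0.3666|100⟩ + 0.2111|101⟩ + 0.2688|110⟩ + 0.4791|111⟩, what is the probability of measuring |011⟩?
0.02462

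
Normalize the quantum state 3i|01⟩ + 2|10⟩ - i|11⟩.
0.8018i|01⟩ + 0.5345|10⟩ - 0.2673i|11⟩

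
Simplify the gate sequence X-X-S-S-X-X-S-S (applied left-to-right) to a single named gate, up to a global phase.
I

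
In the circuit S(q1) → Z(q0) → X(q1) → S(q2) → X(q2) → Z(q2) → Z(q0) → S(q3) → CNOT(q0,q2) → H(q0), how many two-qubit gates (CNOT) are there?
1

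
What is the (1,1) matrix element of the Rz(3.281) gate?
(-0.06965 + 0.9976i)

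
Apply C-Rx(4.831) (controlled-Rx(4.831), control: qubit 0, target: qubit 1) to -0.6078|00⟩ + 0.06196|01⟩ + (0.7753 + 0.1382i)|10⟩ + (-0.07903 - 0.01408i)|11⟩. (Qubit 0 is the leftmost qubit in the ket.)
-0.6078|00⟩ + 0.06196|01⟩ + (-0.5891 - 0.05087i)|10⟩ + (0.1509 - 0.5042i)|11⟩

C-Rx(4.831) leaves the control-|0⟩ kets |00⟩, |01⟩ unchanged and applies Rx(4.831) to qubit 1 on the control-|1⟩ pair (|10⟩, |11⟩).
Rx(4.831) = [[cos(θ/2), −i·sin(θ/2)], [−i·sin(θ/2), cos(θ/2)]]; θ = 4.831, cos(θ/2) ≈ -0.747774, sin(θ/2) ≈ 0.663953.
With a = amp(|10⟩) = (0.7753 + 0.1382i) and b = amp(|11⟩) = (-0.07903 - 0.01408i):
new amp(|10⟩) = (-0.747774)·a + (-0.663953i)·b = (-0.5891 - 0.05087i)
new amp(|11⟩) = (-0.663953i)·a + (-0.747774)·b = (0.1509 - 0.5042i)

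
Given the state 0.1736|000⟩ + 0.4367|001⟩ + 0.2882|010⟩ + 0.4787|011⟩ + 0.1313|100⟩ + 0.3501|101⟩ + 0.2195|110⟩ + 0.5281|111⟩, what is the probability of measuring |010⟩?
0.08306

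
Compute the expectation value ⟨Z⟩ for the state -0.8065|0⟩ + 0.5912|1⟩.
0.3009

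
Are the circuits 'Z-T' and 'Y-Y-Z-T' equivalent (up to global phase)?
Yes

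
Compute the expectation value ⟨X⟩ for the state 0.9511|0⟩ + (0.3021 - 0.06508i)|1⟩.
0.5747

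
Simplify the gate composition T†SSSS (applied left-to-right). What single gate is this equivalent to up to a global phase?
T†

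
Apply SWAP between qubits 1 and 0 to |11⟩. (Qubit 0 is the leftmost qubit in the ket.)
|11⟩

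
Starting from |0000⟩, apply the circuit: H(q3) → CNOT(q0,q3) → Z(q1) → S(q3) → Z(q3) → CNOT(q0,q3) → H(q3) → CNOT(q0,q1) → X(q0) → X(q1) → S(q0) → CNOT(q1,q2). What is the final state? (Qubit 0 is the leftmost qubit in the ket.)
(1/2 + (1/2)i)|1110⟩ + (-1/2 + (1/2)i)|1111⟩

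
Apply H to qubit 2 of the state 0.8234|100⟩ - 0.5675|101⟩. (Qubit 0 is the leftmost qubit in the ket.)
0.1809|100⟩ + 0.9835|101⟩

H on qubit 2 mixes each pair of kets that differ only in qubit 2: amplitudes (a, b) of (|…0…⟩, |…1…⟩) become ((a + b)/√2, (a − b)/√2). Kets absent from the input have amplitude 0.
(|100⟩, |101⟩): (a, b) = (0.8234, -0.5675) → (0.1809, 0.9835)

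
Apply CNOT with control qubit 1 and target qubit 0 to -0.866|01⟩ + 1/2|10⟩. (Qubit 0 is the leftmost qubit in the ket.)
1/2|10⟩ - 0.866|11⟩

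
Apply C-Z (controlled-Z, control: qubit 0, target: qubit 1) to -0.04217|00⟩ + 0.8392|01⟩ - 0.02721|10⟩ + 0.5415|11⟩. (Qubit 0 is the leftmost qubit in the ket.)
-0.04217|00⟩ + 0.8392|01⟩ - 0.02721|10⟩ - 0.5415|11⟩

C-Z leaves the control-|0⟩ kets |00⟩, |01⟩ unchanged and applies Z to qubit 1 on the control-|1⟩ pair (|10⟩, |11⟩).
Z = [[1, 0], [0, -1]].
With a = amp(|10⟩) = -0.02721 and b = amp(|11⟩) = 0.5415:
new amp(|10⟩) = (1)·a = -0.02721
new amp(|11⟩) = (-1)·b = -0.5415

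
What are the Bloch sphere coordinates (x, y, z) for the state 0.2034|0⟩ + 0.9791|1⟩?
(0.3983, 0, -0.9173)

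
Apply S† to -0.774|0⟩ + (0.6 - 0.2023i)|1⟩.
-0.774|0⟩ + (-0.2023 - 0.6i)|1⟩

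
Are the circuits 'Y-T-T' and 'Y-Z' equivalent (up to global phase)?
No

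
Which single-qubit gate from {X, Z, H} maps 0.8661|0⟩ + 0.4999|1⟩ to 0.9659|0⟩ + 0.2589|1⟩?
H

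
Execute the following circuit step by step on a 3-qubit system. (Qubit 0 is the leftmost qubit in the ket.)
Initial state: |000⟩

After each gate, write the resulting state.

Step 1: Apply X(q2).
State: |001⟩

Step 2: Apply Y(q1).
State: i|011⟩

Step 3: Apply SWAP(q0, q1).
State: i|101⟩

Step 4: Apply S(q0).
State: -|101⟩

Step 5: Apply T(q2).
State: (-1/√2 - (1/√2)i)|101⟩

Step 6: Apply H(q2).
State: (-1/2 - (1/2)i)|100⟩ + (1/2 + (1/2)i)|101⟩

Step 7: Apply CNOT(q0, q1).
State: (-1/2 - (1/2)i)|110⟩ + (1/2 + (1/2)i)|111⟩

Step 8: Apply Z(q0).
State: (1/2 + (1/2)i)|110⟩ + (-1/2 - (1/2)i)|111⟩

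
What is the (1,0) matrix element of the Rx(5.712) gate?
-0.2817i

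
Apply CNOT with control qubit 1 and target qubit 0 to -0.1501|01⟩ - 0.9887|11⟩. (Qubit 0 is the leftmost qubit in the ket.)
-0.9887|01⟩ - 0.1501|11⟩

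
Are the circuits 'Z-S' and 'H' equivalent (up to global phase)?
No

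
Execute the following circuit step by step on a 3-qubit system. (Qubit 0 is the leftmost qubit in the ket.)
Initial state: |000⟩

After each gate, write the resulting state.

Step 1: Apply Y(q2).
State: i|001⟩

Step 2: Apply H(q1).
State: (1/√2)i|001⟩ + (1/√2)i|011⟩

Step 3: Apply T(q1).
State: (1/√2)i|001⟩ + (-1/2 + (1/2)i)|011⟩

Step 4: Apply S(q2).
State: -1/√2|001⟩ + (-1/2 - (1/2)i)|011⟩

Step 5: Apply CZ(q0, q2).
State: -1/√2|001⟩ + (-1/2 - (1/2)i)|011⟩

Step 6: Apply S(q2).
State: -(1/√2)i|001⟩ + (1/2 - (1/2)i)|011⟩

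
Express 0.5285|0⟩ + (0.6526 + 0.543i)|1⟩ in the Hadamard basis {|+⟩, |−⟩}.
(0.8352 + 0.384i)|+⟩ + (-0.08775 - 0.384i)|−⟩

With |ψ⟩ = α|0⟩ + β|1⟩, the Hadamard-basis coefficients are ⟨+|ψ⟩ = (α + β)/√2 and ⟨−|ψ⟩ = (α − β)/√2.
Here α = 0.5285, β = (0.6526 + 0.543i): (α + β)/√2 = (0.8352 + 0.384i), (α − β)/√2 = (-0.08775 - 0.384i).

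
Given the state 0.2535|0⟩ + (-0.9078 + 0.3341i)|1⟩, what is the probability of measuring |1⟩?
0.9357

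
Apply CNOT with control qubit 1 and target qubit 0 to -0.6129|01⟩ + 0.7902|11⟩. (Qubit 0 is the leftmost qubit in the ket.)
0.7902|01⟩ - 0.6129|11⟩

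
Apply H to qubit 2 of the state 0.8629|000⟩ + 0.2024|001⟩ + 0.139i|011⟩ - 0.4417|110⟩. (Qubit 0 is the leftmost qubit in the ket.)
0.7533|000⟩ + 0.467|001⟩ + 0.09829i|010⟩ - 0.09829i|011⟩ - 0.3123|110⟩ - 0.3123|111⟩

H on qubit 2 mixes each pair of kets that differ only in qubit 2: amplitudes (a, b) of (|…0…⟩, |…1…⟩) become ((a + b)/√2, (a − b)/√2). Kets absent from the input have amplitude 0.
(|000⟩, |001⟩): (a, b) = (0.8629, 0.2024) → (0.7533, 0.467)
(|010⟩, |011⟩): (a, b) = (0, 0.139i) → (0.09829i, -0.09829i)
(|110⟩, |111⟩): (a, b) = (-0.4417, 0) → (-0.3123, -0.3123)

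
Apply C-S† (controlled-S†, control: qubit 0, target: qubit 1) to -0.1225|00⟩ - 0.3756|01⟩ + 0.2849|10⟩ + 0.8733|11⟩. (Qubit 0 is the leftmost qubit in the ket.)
-0.1225|00⟩ - 0.3756|01⟩ + 0.2849|10⟩ - 0.8733i|11⟩

C-S† leaves the control-|0⟩ kets |00⟩, |01⟩ unchanged and applies S† to qubit 1 on the control-|1⟩ pair (|10⟩, |11⟩).
S† = [[1, 0], [0, -i]].
With a = amp(|10⟩) = 0.2849 and b = amp(|11⟩) = 0.8733:
new amp(|10⟩) = (1)·a = 0.2849
new amp(|11⟩) = (-i)·b = -0.8733i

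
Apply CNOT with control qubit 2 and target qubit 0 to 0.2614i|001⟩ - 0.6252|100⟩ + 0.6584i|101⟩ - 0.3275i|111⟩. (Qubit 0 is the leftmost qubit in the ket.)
0.6584i|001⟩ - 0.3275i|011⟩ - 0.6252|100⟩ + 0.2614i|101⟩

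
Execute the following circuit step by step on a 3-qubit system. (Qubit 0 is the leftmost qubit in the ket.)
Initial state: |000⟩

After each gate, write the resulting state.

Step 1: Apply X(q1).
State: |010⟩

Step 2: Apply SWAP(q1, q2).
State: |001⟩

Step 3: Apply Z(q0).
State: |001⟩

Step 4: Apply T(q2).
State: (1/√2 + (1/√2)i)|001⟩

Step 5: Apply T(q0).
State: (1/√2 + (1/√2)i)|001⟩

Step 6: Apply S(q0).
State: (1/√2 + (1/√2)i)|001⟩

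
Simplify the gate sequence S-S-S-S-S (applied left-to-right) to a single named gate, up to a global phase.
S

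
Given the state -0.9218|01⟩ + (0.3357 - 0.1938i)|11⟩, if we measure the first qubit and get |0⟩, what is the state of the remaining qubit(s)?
-|1⟩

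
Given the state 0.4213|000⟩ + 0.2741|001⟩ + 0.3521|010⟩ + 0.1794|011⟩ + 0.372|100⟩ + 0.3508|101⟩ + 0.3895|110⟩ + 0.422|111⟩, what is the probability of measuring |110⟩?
0.1517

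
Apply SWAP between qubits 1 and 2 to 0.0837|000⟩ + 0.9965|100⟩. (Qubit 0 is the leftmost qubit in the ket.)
0.0837|000⟩ + 0.9965|100⟩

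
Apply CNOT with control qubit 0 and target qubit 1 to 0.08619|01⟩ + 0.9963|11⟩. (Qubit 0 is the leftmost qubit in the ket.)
0.08619|01⟩ + 0.9963|10⟩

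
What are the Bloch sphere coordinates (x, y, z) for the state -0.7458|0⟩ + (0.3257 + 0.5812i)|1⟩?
(-0.4858, -0.8669, 0.1123)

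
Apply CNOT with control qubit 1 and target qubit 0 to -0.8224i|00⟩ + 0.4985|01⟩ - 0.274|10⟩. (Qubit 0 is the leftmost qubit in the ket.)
-0.8224i|00⟩ - 0.274|10⟩ + 0.4985|11⟩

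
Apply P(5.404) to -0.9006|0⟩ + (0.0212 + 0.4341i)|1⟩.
-0.9006|0⟩ + (0.3479 + 0.2605i)|1⟩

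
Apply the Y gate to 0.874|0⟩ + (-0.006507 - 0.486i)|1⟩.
(-0.486 + 0.006507i)|0⟩ + 0.874i|1⟩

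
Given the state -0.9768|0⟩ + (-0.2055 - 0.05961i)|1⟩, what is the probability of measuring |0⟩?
0.9541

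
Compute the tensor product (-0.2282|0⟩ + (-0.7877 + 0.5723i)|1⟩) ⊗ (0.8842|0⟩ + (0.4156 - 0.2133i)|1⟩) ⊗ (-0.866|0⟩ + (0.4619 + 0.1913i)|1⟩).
0.1747|000⟩ + (-0.0932 - 0.0386i)|001⟩ + (0.08213 - 0.04215i)|010⟩ + (-0.05312 + 0.00434i)|011⟩ + (0.6032 - 0.4382i)|100⟩ + (-0.4185 + 0.1005i)|101⟩ + (0.1778 - 0.3515i)|110⟩ + (-0.1725 + 0.1482i)|111⟩

amp(|b₁b₂…⟩) = product of the factor amplitudes for bits b₁, b₂, …; only kets whose every factor amplitude is nonzero survive.
|000⟩: (-0.2282)(0.8842)(-0.866) = 0.1747
|001⟩: (-0.2282)(0.8842)(0.4619 + 0.1913i) = (-0.0932 - 0.0386i)
|010⟩: (-0.2282)(0.4156 - 0.2133i)(-0.866) = (0.08213 - 0.04215i)
|011⟩: (-0.2282)(0.4156 - 0.2133i)(0.4619 + 0.1913i) = (-0.05312 + 0.00434i)
|100⟩: (-0.7877 + 0.5723i)(0.8842)(-0.866) = (0.6032 - 0.4382i)
|101⟩: (-0.7877 + 0.5723i)(0.8842)(0.4619 + 0.1913i) = (-0.4185 + 0.1005i)
|110⟩: (-0.7877 + 0.5723i)(0.4156 - 0.2133i)(-0.866) = (0.1778 - 0.3515i)
|111⟩: (-0.7877 + 0.5723i)(0.4156 - 0.2133i)(0.4619 + 0.1913i) = (-0.1725 + 0.1482i)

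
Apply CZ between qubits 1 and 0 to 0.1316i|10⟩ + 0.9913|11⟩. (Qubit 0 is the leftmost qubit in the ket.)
0.1316i|10⟩ - 0.9913|11⟩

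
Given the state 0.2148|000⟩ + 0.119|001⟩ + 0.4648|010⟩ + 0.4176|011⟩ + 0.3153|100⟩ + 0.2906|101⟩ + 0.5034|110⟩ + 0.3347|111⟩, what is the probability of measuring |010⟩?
0.216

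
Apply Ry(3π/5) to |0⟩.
0.5878|0⟩ + 0.809|1⟩

Ry(3π/5) = [[cos(θ/2), −sin(θ/2)], [sin(θ/2), cos(θ/2)]]; θ = 3π/5, cos(θ/2) ≈ 0.587785, sin(θ/2) ≈ 0.809017.
With a = amp(|0⟩) = 1 and b = amp(|1⟩) = 0:
new amp(|0⟩) = (0.587785)·a + (-0.809017)·b = 0.5878
new amp(|1⟩) = (0.809017)·a + (0.587785)·b = 0.809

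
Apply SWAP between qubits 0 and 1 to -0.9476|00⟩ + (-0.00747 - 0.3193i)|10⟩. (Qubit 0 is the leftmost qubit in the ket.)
-0.9476|00⟩ + (-0.00747 - 0.3193i)|01⟩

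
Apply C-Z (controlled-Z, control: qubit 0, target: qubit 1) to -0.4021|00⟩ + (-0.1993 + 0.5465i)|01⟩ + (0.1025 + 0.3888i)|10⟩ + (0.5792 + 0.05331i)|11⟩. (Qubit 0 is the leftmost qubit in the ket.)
-0.4021|00⟩ + (-0.1993 + 0.5465i)|01⟩ + (0.1025 + 0.3888i)|10⟩ + (-0.5792 - 0.05331i)|11⟩

C-Z leaves the control-|0⟩ kets |00⟩, |01⟩ unchanged and applies Z to qubit 1 on the control-|1⟩ pair (|10⟩, |11⟩).
Z = [[1, 0], [0, -1]].
With a = amp(|10⟩) = (0.1025 + 0.3888i) and b = amp(|11⟩) = (0.5792 + 0.05331i):
new amp(|10⟩) = (1)·a = (0.1025 + 0.3888i)
new amp(|11⟩) = (-1)·b = (-0.5792 - 0.05331i)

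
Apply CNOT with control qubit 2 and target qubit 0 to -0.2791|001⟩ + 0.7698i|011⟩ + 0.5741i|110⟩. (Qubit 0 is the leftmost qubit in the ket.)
-0.2791|101⟩ + 0.5741i|110⟩ + 0.7698i|111⟩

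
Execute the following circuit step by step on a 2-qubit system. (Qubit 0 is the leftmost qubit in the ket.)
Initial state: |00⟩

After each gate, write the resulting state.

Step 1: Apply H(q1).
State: 1/√2|00⟩ + 1/√2|01⟩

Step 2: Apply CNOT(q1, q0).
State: 1/√2|00⟩ + 1/√2|11⟩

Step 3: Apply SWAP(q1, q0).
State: 1/√2|00⟩ + 1/√2|11⟩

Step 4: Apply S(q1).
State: 1/√2|00⟩ + (1/√2)i|11⟩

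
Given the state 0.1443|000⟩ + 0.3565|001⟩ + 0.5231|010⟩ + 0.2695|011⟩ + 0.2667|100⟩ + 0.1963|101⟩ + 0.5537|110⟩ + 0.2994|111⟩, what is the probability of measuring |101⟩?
0.03853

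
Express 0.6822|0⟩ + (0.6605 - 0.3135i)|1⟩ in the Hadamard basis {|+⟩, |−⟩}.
(0.9494 - 0.2217i)|+⟩ + (0.01534 + 0.2217i)|−⟩

With |ψ⟩ = α|0⟩ + β|1⟩, the Hadamard-basis coefficients are ⟨+|ψ⟩ = (α + β)/√2 and ⟨−|ψ⟩ = (α − β)/√2.
Here α = 0.6822, β = (0.6605 - 0.3135i): (α + β)/√2 = (0.9494 - 0.2217i), (α − β)/√2 = (0.01534 + 0.2217i).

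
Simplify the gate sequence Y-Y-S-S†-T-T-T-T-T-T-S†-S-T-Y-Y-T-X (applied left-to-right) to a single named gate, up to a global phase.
X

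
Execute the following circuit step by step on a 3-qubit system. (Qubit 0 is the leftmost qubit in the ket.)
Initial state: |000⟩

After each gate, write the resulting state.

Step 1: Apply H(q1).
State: 1/√2|000⟩ + 1/√2|010⟩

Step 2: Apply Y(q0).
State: (1/√2)i|100⟩ + (1/√2)i|110⟩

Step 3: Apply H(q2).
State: (1/2)i|100⟩ + (1/2)i|101⟩ + (1/2)i|110⟩ + (1/2)i|111⟩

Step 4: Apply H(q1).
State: (1/√2)i|100⟩ + (1/√2)i|101⟩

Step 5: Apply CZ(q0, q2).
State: (1/√2)i|100⟩ - (1/√2)i|101⟩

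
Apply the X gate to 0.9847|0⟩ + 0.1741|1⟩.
0.1741|0⟩ + 0.9847|1⟩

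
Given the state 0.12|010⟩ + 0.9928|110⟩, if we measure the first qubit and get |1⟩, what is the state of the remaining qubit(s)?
|10⟩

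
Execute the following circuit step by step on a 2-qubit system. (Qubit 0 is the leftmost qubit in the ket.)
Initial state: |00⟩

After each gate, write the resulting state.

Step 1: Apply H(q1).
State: 1/√2|00⟩ + 1/√2|01⟩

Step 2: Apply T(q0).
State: 1/√2|00⟩ + 1/√2|01⟩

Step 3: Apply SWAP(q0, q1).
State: 1/√2|00⟩ + 1/√2|10⟩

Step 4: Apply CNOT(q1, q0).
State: 1/√2|00⟩ + 1/√2|10⟩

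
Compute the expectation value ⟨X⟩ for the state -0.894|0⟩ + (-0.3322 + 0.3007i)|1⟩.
0.594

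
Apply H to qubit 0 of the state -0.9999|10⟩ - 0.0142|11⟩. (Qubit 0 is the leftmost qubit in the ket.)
-0.707|00⟩ - 0.01004|01⟩ + 0.707|10⟩ + 0.01004|11⟩

H on qubit 0 mixes each pair of kets that differ only in qubit 0: amplitudes (a, b) of (|…0…⟩, |…1…⟩) become ((a + b)/√2, (a − b)/√2). Kets absent from the input have amplitude 0.
(|00⟩, |10⟩): (a, b) = (0, -0.9999) → (-0.707, 0.707)
(|01⟩, |11⟩): (a, b) = (0, -0.0142) → (-0.01004, 0.01004)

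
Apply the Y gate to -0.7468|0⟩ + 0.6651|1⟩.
-0.6651i|0⟩ - 0.7468i|1⟩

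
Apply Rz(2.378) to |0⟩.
(0.3726 - 0.928i)|0⟩

Rz(2.378) = [[e^(−iθ/2), 0], [0, e^(iθ/2)]] with e^(±iθ/2) = cos(θ/2) ± i·sin(θ/2); θ = 2.378, cos(θ/2) ≈ 0.372588, sin(θ/2) ≈ 0.927997.
With a = amp(|0⟩) = 1 and b = amp(|1⟩) = 0:
new amp(|0⟩) = (0.372588 - 0.927997i)·a = (0.3726 - 0.928i)
new amp(|1⟩) = (0.372588 + 0.927997i)·b = 0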